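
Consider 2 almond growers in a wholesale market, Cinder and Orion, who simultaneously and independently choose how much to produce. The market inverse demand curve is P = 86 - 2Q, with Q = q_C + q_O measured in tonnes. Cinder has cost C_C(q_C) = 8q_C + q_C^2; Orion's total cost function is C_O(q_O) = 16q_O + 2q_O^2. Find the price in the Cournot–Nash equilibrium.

Cinder's profit: π_C = (86 - 2Q)q_C - (8q_C + q_C²). Setting ∂π_C/∂q_C = 0: 78 - 6q_C - 2(q_O) = 0.
Orion's profit: π_O = (86 - 2Q)q_O - (16q_O + 2q_O²). Setting ∂π_O/∂q_O = 0: 70 - 8q_O - 2(q_C) = 0.
Best responses: q_C = (78 - 2q_O)/6, q_O = (70 - 2q_C)/8.
Substituting one into the other gives q_C = 11 and q_O = 6.
Total output Q = 17, so price P = 86 - 2·17 = 52.

52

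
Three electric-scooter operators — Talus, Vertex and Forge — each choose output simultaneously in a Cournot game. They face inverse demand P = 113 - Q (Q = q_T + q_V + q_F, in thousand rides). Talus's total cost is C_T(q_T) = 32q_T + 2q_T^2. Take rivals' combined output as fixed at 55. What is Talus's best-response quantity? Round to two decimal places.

With rivals' combined output fixed at 55, Talus's profit is π_T = (113 - 55 - q_T)q_T - (32q_T + 2q_T²) = (58 - q_T)q_T - (32q_T + 2q_T²).
∂π_T/∂q_T = 26 - 6q_T = 0, so q_T = 13/3.

4.33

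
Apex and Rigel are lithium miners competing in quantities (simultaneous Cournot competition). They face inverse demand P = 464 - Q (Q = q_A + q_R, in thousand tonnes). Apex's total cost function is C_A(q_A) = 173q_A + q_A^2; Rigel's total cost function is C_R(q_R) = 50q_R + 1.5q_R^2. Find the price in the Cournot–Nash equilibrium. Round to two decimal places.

Apex's profit: π_A = (464 - Q)q_A - (173q_A + q_A²). Setting ∂π_A/∂q_A = 0: 291 - 4q_A - (q_R) = 0.
Rigel's profit: π_R = (464 - Q)q_R - (50q_R + (3/2)q_R²). Setting ∂π_R/∂q_R = 0: 414 - 5q_R - (q_A) = 0.
Best responses: q_A = (291 - q_R)/4, q_R = (414 - q_A)/5.
Substituting one into the other gives q_A = 1041/19 and q_R = 1365/19.
Total output Q = 126.6316, so price P = 464 - 126.6316 = 337.3684.

337.37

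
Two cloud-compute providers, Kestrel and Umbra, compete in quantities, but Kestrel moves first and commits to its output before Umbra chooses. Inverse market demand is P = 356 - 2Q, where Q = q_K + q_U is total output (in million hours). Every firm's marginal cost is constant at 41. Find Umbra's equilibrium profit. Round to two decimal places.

The follower Umbra best-responds to any q_K: π_U = (356 - 2Q)q_U - 41q_U.
Follower FOC: 315 - 2q_K - 4q_U = 0, so q_U(q_K) = (315 - 2q_K)/4.
The leader anticipates this reaction. Substituting into P = 356 - 2Q gives P = 397/2 - q_K, so π_K = (397/2 - q_K)q_K - 41q_K.
Leader FOC: 315/2 - 2q_K = 0, so q_K = 315/4.
Then q_U = (315 - 2·(315/4))/4 = 315/8.
Price P = 356 - 2·(945/8) = 479/4.
Umbra's profit: (479/4 - 41)·(315/8) = 3100.7813.

3100.78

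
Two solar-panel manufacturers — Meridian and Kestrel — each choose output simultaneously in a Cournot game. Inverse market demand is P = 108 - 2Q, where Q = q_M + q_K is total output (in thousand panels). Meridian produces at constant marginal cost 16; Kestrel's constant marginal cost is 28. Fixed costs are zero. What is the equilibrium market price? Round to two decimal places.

50.67

Meridian's profit: π_M = (108 - 2Q)q_M - (16q_M). Setting ∂π_M/∂q_M = 0: 92 - 4q_M - 2(q_K) = 0.
Kestrel's profit: π_K = (108 - 2Q)q_K - (28q_K). Setting ∂π_K/∂q_K = 0: 80 - 4q_K - 2(q_M) = 0.
Best responses: q_M = (92 - 2q_K)/4, q_K = (80 - 2q_M)/4.
Substituting one into the other gives q_M = 52/3 and q_K = 34/3.
Total output Q = 86/3, so price P = 108 - 2·(86/3) = 152/3.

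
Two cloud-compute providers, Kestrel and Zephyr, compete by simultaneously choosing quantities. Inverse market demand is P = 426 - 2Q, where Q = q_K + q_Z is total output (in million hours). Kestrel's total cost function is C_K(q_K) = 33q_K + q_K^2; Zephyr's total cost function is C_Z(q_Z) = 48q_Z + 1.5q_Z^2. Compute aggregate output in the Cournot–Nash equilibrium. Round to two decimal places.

Kestrel's profit: π_K = (426 - 2Q)q_K - (33q_K + q_K²). Setting ∂π_K/∂q_K = 0: 393 - 6q_K - 2(q_Z) = 0.
Zephyr's profit: π_Z = (426 - 2Q)q_Z - (48q_Z + (3/2)q_Z²). Setting ∂π_Z/∂q_Z = 0: 378 - 7q_Z - 2(q_K) = 0.
Best responses: q_K = (393 - 2q_Z)/6, q_Z = (378 - 2q_K)/7.
Substituting one into the other gives q_K = 105/2 and q_Z = 39.
Total output Q = 105/2 + 39 = 183/2.

91.50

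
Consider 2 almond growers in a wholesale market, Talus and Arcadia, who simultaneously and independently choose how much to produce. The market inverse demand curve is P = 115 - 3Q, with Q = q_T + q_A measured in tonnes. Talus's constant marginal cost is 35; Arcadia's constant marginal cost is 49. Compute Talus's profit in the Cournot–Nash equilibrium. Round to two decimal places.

Talus's profit: π_T = (115 - 3Q)q_T - (35q_T). Setting ∂π_T/∂q_T = 0: 80 - 6q_T - 3(q_A) = 0.
Arcadia's profit: π_A = (115 - 3Q)q_A - (49q_A). Setting ∂π_A/∂q_A = 0: 66 - 6q_A - 3(q_T) = 0.
So q_T = (80 - 3q_A)/6 and q_A = (66 - 3q_T)/6.
Solving the pair: q_T = 94/9, q_A = 52/9.
Price P = 115 - 3·(146/9) = 199/3.
Talus's profit: (199/3 - 35)·(94/9) = 327.2593.

327.26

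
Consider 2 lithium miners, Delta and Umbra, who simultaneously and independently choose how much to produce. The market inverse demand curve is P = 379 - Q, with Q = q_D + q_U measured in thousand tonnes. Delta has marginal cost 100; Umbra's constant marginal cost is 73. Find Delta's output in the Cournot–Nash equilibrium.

Delta's profit: π_D = (379 - Q)q_D - (100q_D). Setting ∂π_D/∂q_D = 0: 279 - 2q_D - (q_U) = 0.
Umbra's first-order condition: 306 - 2q_U - (q_D) = 0.
Rearranging gives the reaction functions q_D = (279 - q_U)/2 and q_U = (306 - q_D)/2.
Substituting one into the other gives q_D = 84 and q_U = 111.

84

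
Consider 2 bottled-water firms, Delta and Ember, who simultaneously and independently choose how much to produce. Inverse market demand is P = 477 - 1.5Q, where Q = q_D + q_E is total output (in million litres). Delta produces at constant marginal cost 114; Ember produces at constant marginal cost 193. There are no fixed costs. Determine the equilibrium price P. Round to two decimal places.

261.33

Delta's profit: π_D = (477 - 1.5Q)q_D - (114q_D). Setting ∂π_D/∂q_D = 0: 363 - 3q_D - (3/2)(q_E) = 0.
Ember's first-order condition: 284 - 3q_E - (3/2)(q_D) = 0.
So q_D = (363 - (3/2)q_E)/3 and q_E = (284 - (3/2)q_D)/3.
Solving the pair: q_D = 884/9, q_E = 410/9.
Total output Q = 1294/9, so price P = 477 - (3/2)·(1294/9) = 784/3.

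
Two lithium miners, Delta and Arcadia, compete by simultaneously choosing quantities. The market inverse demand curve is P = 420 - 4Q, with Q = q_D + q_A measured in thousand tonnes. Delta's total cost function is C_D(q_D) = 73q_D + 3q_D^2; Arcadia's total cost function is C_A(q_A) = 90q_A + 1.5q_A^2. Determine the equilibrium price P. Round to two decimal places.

253.94

Delta's profit: π_D = (420 - 4Q)q_D - (73q_D + 3q_D²). Setting ∂π_D/∂q_D = 0: 347 - 14q_D - 4(q_A) = 0.
Arcadia's profit: π_A = (420 - 4Q)q_A - (90q_A + (3/2)q_A²). Setting ∂π_A/∂q_A = 0: 330 - 11q_A - 4(q_D) = 0.
Best responses: q_D = (347 - 4q_A)/14, q_A = (330 - 4q_D)/11.
Solving the pair: q_D = 18.0942, q_A = 1616/69.
Total output Q = 41.5145, so price P = 420 - 4·41.5145 = 253.9420.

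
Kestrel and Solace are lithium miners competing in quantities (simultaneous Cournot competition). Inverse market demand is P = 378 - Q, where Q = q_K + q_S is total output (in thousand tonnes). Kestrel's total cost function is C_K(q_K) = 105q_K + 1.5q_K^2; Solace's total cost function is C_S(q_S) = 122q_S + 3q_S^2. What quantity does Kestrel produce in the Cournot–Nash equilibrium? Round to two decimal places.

Kestrel's profit: π_K = (378 - Q)q_K - (105q_K + (3/2)q_K²). Setting ∂π_K/∂q_K = 0: 273 - 5q_K - (q_S) = 0.
Solace's first-order condition: 256 - 8q_S - (q_K) = 0.
Best responses: q_K = (273 - q_S)/5, q_S = (256 - q_K)/8.
Solving the pair: q_K = 1928/39, q_S = 1007/39.

49.44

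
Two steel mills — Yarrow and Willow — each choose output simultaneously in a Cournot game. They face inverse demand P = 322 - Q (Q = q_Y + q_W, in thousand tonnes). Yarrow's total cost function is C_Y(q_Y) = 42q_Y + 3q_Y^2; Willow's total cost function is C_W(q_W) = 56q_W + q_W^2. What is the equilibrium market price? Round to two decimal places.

Yarrow's profit: π_Y = (322 - Q)q_Y - (42q_Y + 3q_Y²). Setting ∂π_Y/∂q_Y = 0: 280 - 8q_Y - (q_W) = 0.
Willow's first-order condition: 266 - 4q_W - (q_Y) = 0.
Rearranging gives the reaction functions q_Y = (280 - q_W)/8 and q_W = (266 - q_Y)/4.
Solving the pair: q_Y = 854/31, q_W = 1848/31.
Total output Q = 87.1613, so price P = 322 - 87.1613 = 234.8387.

234.84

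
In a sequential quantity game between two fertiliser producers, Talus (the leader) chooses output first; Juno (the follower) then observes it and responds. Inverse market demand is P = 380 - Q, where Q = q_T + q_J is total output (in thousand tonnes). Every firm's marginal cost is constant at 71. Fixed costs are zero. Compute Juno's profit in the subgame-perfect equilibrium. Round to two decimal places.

The follower Juno best-responds to any q_T: π_J = (380 - Q)q_J - 71q_J.
Setting the follower's marginal profit to zero, 309 - q_T - 2q_J = 0, i.e. q_J = (309 - q_T)/2.
Talus substitutes q_J(q_T) into its own profit: π_T = q_T(380 - q_T - (309 - q_T)/2) - 71q_T = (451/2 - (1/2)q_T)q_T - 71q_T.
Maximising: ∂π_T/∂q_T = 309/2 - q_T = 0, giving q_T = 309/2.
Then q_J = (309 - 309/2)/2 = 309/4.
Price P = 380 - 927/4 = 593/4.
Juno's profit: (593/4 - 71)·(309/4) = 5967.5625.

5967.56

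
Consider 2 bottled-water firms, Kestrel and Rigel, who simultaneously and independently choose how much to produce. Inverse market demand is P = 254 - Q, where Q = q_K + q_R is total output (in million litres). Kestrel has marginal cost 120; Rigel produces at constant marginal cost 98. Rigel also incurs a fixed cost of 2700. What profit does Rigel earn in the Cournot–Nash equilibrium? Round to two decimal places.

820.44

Kestrel's profit: π_K = (254 - Q)q_K - (120q_K). Setting ∂π_K/∂q_K = 0: 134 - 2q_K - (q_R) = 0.
Rigel's profit: π_R = (254 - Q)q_R - (98q_R). Setting ∂π_R/∂q_R = 0: 156 - 2q_R - (q_K) = 0.
Rearranging gives the reaction functions q_K = (134 - q_R)/2 and q_R = (156 - q_K)/2.
Solving the pair: q_K = 112/3, q_R = 178/3.
Price P = 254 - 290/3 = 472/3.
Rigel's profit: (472/3 - 98)·(178/3) - 2700 = 820.4444.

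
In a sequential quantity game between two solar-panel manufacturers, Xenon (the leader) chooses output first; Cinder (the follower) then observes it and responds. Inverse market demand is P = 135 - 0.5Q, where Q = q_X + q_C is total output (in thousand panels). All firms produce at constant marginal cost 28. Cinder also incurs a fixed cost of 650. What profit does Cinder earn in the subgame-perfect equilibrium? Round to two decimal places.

Solve by backward induction. Given q_X, the follower Cinder maximises π_C = (135 - (1/2)q_X - (1/2)q_C)q_C - 28q_C.
∂π_C/∂q_C = 107 - (1/2)q_X - q_C = 0 gives the reaction function q_C = (107 - (1/2)q_X).
Xenon substitutes q_C(q_X) into its own profit: π_X = q_X(135 - (1/2)q_X - (107 - (1/2)q_X)/2) - 28q_X = (163/2 - (1/4)q_X)q_X - 28q_X.
Maximising: ∂π_X/∂q_X = 107/2 - (1/2)q_X = 0, giving q_X = 107.
Then q_C = (107 - (1/2)·107) = 107/2.
Price P = 135 - (1/2)·(321/2) = 219/4.
Cinder's profit: (219/4 - 28)·(107/2) - 650 = 781.1250.

781.13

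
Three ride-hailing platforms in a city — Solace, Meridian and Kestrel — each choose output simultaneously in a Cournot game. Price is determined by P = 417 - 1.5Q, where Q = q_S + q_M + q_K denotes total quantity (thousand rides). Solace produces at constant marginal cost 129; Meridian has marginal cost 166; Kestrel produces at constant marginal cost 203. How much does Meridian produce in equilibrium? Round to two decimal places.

Solace's profit: π_S = (417 - 1.5Q)q_S - (129q_S). Setting ∂π_S/∂q_S = 0: 288 - 3q_S - (3/2)(q_M + q_K) = 0.
Meridian's first-order condition: 251 - 3q_M - (3/2)(q_S + q_K) = 0.
Kestrel's first-order condition: 214 - 3q_K - (3/2)(q_S + q_M) = 0.
Summing all 3 equations gives 753 − 6Q = 0, hence Q = 251/2.
Back-substituting: q_S = (288 − 753/4)/(3/2) = 133/2, q_M = (251 − 753/4)/(3/2) = 251/6, q_K = (214 − 753/4)/(3/2) = 103/6.

41.83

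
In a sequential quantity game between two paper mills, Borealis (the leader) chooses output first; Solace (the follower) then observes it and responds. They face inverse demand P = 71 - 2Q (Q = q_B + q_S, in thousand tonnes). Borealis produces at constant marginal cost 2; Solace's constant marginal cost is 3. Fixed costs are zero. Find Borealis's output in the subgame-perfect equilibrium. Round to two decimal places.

17.50

The follower Solace best-responds to any q_B: π_S = (71 - 2Q)q_S - 3q_S.
∂π_S/∂q_S = 68 - 2q_B - 4q_S = 0 gives the reaction function q_S = (68 - 2q_B)/4.
The leader anticipates this reaction. Substituting into P = 71 - 2Q gives P = 37 - q_B, so π_B = (37 - q_B)q_B - 2q_B.
Leader FOC: 35 - 2q_B = 0, so q_B = 35/2.
Then q_S = (68 - 2·(35/2))/4 = 33/4.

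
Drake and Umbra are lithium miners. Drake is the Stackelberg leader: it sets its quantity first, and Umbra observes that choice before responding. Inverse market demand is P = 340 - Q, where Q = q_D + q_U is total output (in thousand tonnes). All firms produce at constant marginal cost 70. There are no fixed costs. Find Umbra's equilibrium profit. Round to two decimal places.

Solve by backward induction. Given q_D, the follower Umbra maximises π_U = (340 - q_D - q_U)q_U - 70q_U.
Follower FOC: 270 - q_D - 2q_U = 0, so q_U(q_D) = (270 - q_D)/2.
Drake substitutes q_U(q_D) into its own profit: π_D = q_D(340 - q_D - (270 - q_D)/2) - 70q_D = (205 - (1/2)q_D)q_D - 70q_D.
Leader FOC: 135 - q_D = 0, so q_D = 135.
Then q_U = (270 - 135)/2 = 135/2.
Price P = 340 - 405/2 = 275/2.
Umbra's profit: (275/2 - 70)·(135/2) = 4556.2500.

4556.25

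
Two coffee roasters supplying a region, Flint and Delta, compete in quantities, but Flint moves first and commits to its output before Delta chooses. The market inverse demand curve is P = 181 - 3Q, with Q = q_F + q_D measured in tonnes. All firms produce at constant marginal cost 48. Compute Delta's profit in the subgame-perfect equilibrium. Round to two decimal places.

368.52

Solve by backward induction. Given q_F, the follower Delta maximises π_D = (181 - 3q_F - 3q_D)q_D - 48q_D.
Setting the follower's marginal profit to zero, 133 - 3q_F - 6q_D = 0, i.e. q_D = (133 - 3q_F)/6.
Flint substitutes q_D(q_F) into its own profit: π_F = q_F(181 - 3q_F - (133 - 3q_F)/2) - 48q_F = (229/2 - (3/2)q_F)q_F - 48q_F.
The leader's first-order condition 133/2 - 3q_F = 0 yields q_F = 133/6.
Then q_D = (133 - 3·(133/6))/6 = 133/12.
Price P = 181 - 3·(133/4) = 325/4.
Delta's profit: (325/4 - 48)·(133/12) = 368.5208.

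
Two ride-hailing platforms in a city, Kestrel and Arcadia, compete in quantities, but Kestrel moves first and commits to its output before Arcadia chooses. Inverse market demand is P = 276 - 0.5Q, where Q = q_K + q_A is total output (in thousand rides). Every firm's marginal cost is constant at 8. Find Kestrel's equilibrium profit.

17956

Solve by backward induction. Given q_K, the follower Arcadia maximises π_A = (276 - (1/2)q_K - (1/2)q_A)q_A - 8q_A.
∂π_A/∂q_A = 268 - (1/2)q_K - q_A = 0 gives the reaction function q_A = (268 - (1/2)q_K).
The leader anticipates this reaction. Substituting into P = 276 - 0.5Q gives P = 142 - (1/4)q_K, so π_K = (142 - (1/4)q_K)q_K - 8q_K.
The leader's first-order condition 134 - (1/2)q_K = 0 yields q_K = 268.
Then q_A = (268 - (1/2)·268) = 134.
Price P = 276 - (1/2)·402 = 75.
Kestrel's profit: (75 - 8)·268 = 17956.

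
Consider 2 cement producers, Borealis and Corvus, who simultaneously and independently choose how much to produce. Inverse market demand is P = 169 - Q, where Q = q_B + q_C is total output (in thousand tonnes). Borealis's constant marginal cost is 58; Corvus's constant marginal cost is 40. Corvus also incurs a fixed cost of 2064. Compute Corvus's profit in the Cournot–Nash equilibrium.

337

Borealis's profit: π_B = (169 - Q)q_B - (58q_B). Setting ∂π_B/∂q_B = 0: 111 - 2q_B - (q_C) = 0.
Corvus's first-order condition: 129 - 2q_C - (q_B) = 0.
So q_B = (111 - q_C)/2 and q_C = (129 - q_B)/2.
Substituting one into the other gives q_B = 31 and q_C = 49.
Price P = 169 - 80 = 89.
Corvus's profit: (89 - 40)·49 - 2064 = 337.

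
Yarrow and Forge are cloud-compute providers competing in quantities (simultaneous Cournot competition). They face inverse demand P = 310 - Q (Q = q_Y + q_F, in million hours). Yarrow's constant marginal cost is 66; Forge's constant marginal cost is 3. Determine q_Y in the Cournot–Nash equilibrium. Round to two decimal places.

60.33

Yarrow's profit: π_Y = (310 - Q)q_Y - (66q_Y). Setting ∂π_Y/∂q_Y = 0: 244 - 2q_Y - (q_F) = 0.
Forge's profit: π_F = (310 - Q)q_F - (3q_F). Setting ∂π_F/∂q_F = 0: 307 - 2q_F - (q_Y) = 0.
Rearranging gives the reaction functions q_Y = (244 - q_F)/2 and q_F = (307 - q_Y)/2.
Solving the pair: q_Y = 181/3, q_F = 370/3.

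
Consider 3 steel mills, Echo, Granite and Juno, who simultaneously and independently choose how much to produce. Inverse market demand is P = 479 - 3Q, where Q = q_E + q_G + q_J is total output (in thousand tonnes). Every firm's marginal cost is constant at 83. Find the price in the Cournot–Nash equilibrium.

182

Each firm earns π_i = (479 - 3Q)q_i - 83q_i.
Setting ∂π_i/∂q_i = 0 with rivals' quantities fixed: 396 - 6q_i - 3·Σ_{j≠i} q_j = 0.
With identical firms every q_j equals q_i, so Σ_{j≠i} q_j = 2q_i and 396 = 12q_i, giving q_i = 33.
Total output Q = 99, so price P = 479 - 3·99 = 182.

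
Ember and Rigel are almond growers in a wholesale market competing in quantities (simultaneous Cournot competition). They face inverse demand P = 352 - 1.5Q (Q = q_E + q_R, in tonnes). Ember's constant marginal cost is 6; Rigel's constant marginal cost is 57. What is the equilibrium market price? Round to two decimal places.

138.33

Ember's profit: π_E = (352 - 1.5Q)q_E - (6q_E). Setting ∂π_E/∂q_E = 0: 346 - 3q_E - (3/2)(q_R) = 0.
Rigel's first-order condition: 295 - 3q_R - (3/2)(q_E) = 0.
So q_E = (346 - (3/2)q_R)/3 and q_R = (295 - (3/2)q_E)/3.
Solving the pair: q_E = 794/9, q_R = 488/9.
Total output Q = 1282/9, so price P = 352 - (3/2)·(1282/9) = 415/3.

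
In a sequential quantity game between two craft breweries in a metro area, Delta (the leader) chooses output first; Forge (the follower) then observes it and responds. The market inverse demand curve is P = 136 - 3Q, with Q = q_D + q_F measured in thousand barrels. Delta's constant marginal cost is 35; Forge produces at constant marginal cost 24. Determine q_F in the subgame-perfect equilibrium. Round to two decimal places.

The follower Forge best-responds to any q_D: π_F = (136 - 3Q)q_F - 24q_F.
∂π_F/∂q_F = 112 - 3q_D - 6q_F = 0 gives the reaction function q_F = (112 - 3q_D)/6.
Delta substitutes q_F(q_D) into its own profit: π_D = q_D(136 - 3q_D - (112 - 3q_D)/2) - 35q_D = (80 - (3/2)q_D)q_D - 35q_D.
The leader's first-order condition 45 - 3q_D = 0 yields q_D = 15.
Then q_F = (112 - 3·15)/6 = 67/6.

11.17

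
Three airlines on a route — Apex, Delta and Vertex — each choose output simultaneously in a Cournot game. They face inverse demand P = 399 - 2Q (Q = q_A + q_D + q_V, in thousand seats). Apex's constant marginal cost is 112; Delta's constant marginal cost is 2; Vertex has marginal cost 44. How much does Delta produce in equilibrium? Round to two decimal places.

Apex's profit: π_A = (399 - 2Q)q_A - (112q_A). Setting ∂π_A/∂q_A = 0: 287 - 4q_A - 2(q_D + q_V) = 0.
Delta's profit: π_D = (399 - 2Q)q_D - (2q_D). Setting ∂π_D/∂q_D = 0: 397 - 4q_D - 2(q_A + q_V) = 0.
Vertex's first-order condition: 355 - 4q_V - 2(q_A + q_D) = 0.
Adding the 3 conditions: 1039 − 4Q − 4Q = 0, i.e. Q = 1039/8.
Back-substituting: q_A = (287 − 1039/4)/2 = 109/8, q_D = (397 − 1039/4)/2 = 549/8, q_V = (355 − 1039/4)/2 = 381/8.

68.63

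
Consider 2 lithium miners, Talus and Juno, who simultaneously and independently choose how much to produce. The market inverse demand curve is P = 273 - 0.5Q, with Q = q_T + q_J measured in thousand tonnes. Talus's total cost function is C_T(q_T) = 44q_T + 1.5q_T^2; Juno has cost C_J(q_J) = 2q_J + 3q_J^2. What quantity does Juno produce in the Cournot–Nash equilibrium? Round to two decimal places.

34.94

Talus's profit: π_T = (273 - 0.5Q)q_T - (44q_T + (3/2)q_T²). Setting ∂π_T/∂q_T = 0: 229 - 4q_T - (1/2)(q_J) = 0.
Juno's profit: π_J = (273 - 0.5Q)q_J - (2q_J + 3q_J²). Setting ∂π_J/∂q_J = 0: 271 - 7q_J - (1/2)(q_T) = 0.
So q_T = (229 - (1/2)q_J)/4 and q_J = (271 - (1/2)q_T)/7.
Solving the pair: q_T = 52.8829, q_J = 34.9369.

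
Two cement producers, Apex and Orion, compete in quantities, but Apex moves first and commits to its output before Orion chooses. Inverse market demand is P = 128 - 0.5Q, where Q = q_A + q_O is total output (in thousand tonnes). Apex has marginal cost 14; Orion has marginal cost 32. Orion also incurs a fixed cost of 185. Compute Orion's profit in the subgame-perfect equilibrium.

265

The follower Orion best-responds to any q_A: π_O = (128 - 0.5Q)q_O - 32q_O.
Setting the follower's marginal profit to zero, 96 - (1/2)q_A - q_O = 0, i.e. q_O = (96 - (1/2)q_A).
Apex substitutes q_O(q_A) into its own profit: π_A = q_A(128 - (1/2)q_A - (96 - (1/2)q_A)/2) - 14q_A = (80 - (1/4)q_A)q_A - 14q_A.
Maximising: ∂π_A/∂q_A = 66 - (1/2)q_A = 0, giving q_A = 132.
Then q_O = (96 - (1/2)·132) = 30.
Price P = 128 - (1/2)·162 = 47.
Orion's profit: (47 - 32)·30 - 185 = 265.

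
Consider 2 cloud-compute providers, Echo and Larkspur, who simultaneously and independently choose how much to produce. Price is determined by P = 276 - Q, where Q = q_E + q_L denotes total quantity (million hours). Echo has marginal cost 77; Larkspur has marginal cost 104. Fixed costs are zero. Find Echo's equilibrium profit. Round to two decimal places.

5675.11

Echo's profit: π_E = (276 - Q)q_E - (77q_E). Setting ∂π_E/∂q_E = 0: 199 - 2q_E - (q_L) = 0.
Larkspur's profit: π_L = (276 - Q)q_L - (104q_L). Setting ∂π_L/∂q_L = 0: 172 - 2q_L - (q_E) = 0.
Rearranging gives the reaction functions q_E = (199 - q_L)/2 and q_L = (172 - q_E)/2.
Solving the pair: q_E = 226/3, q_L = 145/3.
Price P = 276 - 371/3 = 457/3.
Echo's profit: (457/3 - 77)·(226/3) = 5675.1111.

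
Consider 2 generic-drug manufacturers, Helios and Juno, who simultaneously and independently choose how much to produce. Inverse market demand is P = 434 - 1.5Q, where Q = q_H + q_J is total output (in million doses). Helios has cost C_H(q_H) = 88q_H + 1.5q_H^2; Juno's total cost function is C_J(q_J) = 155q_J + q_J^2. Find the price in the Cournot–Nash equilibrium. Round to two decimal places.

300.68

Helios's profit: π_H = (434 - 1.5Q)q_H - (88q_H + (3/2)q_H²). Setting ∂π_H/∂q_H = 0: 346 - 6q_H - (3/2)(q_J) = 0.
Juno's first-order condition: 279 - 5q_J - (3/2)(q_H) = 0.
Rearranging gives the reaction functions q_H = (346 - (3/2)q_J)/6 and q_J = (279 - (3/2)q_H)/5.
Substituting one into the other gives q_H = 47.2613 and q_J = 1540/37.
Total output Q = 88.8829, so price P = 434 - (3/2)·88.8829 = 300.6757.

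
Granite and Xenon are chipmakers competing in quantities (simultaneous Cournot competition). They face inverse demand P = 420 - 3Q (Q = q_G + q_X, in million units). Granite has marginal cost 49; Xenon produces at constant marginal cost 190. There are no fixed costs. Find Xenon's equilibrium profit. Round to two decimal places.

293.37

Granite's profit: π_G = (420 - 3Q)q_G - (49q_G). Setting ∂π_G/∂q_G = 0: 371 - 6q_G - 3(q_X) = 0.
Xenon's profit: π_X = (420 - 3Q)q_X - (190q_X). Setting ∂π_X/∂q_X = 0: 230 - 6q_X - 3(q_G) = 0.
Rearranging gives the reaction functions q_G = (371 - 3q_X)/6 and q_X = (230 - 3q_G)/6.
Substituting one into the other gives q_G = 512/9 and q_X = 89/9.
Price P = 420 - 3·(601/9) = 659/3.
Xenon's profit: (659/3 - 190)·(89/9) = 293.3704.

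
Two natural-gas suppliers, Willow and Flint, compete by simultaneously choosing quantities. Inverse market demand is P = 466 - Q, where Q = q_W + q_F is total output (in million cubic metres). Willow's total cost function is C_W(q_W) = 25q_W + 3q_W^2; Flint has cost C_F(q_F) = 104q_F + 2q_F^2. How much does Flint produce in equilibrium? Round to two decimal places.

Willow's profit: π_W = (466 - Q)q_W - (25q_W + 3q_W²). Setting ∂π_W/∂q_W = 0: 441 - 8q_W - (q_F) = 0.
Flint's first-order condition: 362 - 6q_F - (q_W) = 0.
Best responses: q_W = (441 - q_F)/8, q_F = (362 - q_W)/6.
Solving the pair: q_W = 48.5957, q_F = 52.2340.

52.23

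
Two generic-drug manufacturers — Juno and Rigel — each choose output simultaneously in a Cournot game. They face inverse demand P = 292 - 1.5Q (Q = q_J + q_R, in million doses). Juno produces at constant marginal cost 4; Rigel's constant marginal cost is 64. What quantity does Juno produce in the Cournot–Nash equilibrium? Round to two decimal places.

Juno's profit: π_J = (292 - 1.5Q)q_J - (4q_J). Setting ∂π_J/∂q_J = 0: 288 - 3q_J - (3/2)(q_R) = 0.
Rigel's first-order condition: 228 - 3q_R - (3/2)(q_J) = 0.
Best responses: q_J = (288 - (3/2)q_R)/3, q_R = (228 - (3/2)q_J)/3.
Substituting one into the other gives q_J = 232/3 and q_R = 112/3.

77.33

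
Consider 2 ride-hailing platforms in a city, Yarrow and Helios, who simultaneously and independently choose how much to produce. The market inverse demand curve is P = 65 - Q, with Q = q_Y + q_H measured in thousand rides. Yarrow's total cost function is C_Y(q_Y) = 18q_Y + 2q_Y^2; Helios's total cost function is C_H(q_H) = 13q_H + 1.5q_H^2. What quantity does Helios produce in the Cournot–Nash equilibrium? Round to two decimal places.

Yarrow's profit: π_Y = (65 - Q)q_Y - (18q_Y + 2q_Y²). Setting ∂π_Y/∂q_Y = 0: 47 - 6q_Y - (q_H) = 0.
Helios's profit: π_H = (65 - Q)q_H - (13q_H + (3/2)q_H²). Setting ∂π_H/∂q_H = 0: 52 - 5q_H - (q_Y) = 0.
So q_Y = (47 - q_H)/6 and q_H = (52 - q_Y)/5.
Solving the pair: q_Y = 183/29, q_H = 265/29.

9.14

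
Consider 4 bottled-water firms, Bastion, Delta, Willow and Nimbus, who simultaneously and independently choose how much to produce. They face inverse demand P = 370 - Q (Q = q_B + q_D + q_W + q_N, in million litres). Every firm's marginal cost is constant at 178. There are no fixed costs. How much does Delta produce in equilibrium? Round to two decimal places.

38.40

A representative firm's profit is π_i = q_i(370 - Q) - 178q_i.
First-order condition (treating rivals' output as given): 192 - 2q_i - Σ_{j≠i} q_j = 0.
By symmetry each firm produces the same amount; substituting Σ_{j≠i} q_j = 3q_i yields q_i = 192/5.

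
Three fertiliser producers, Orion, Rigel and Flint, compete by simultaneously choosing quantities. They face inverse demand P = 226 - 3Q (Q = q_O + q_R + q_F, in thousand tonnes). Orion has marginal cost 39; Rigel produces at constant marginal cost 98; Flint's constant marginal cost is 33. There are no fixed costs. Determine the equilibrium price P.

Orion's profit: π_O = (226 - 3Q)q_O - (39q_O). Setting ∂π_O/∂q_O = 0: 187 - 6q_O - 3(q_R + q_F) = 0.
Rigel's first-order condition: 128 - 6q_R - 3(q_O + q_F) = 0.
Flint's profit: π_F = (226 - 3Q)q_F - (33q_F). Setting ∂π_F/∂q_F = 0: 193 - 6q_F - 3(q_O + q_R) = 0.
Summing all 3 equations gives 508 − 12Q = 0, hence Q = 127/3.
Back-substituting: q_O = (187 − 127)/3 = 20, q_R = (128 − 127)/3 = 1/3, q_F = (193 − 127)/3 = 22.
Total output Q = 127/3, so price P = 226 - 3·(127/3) = 99.

99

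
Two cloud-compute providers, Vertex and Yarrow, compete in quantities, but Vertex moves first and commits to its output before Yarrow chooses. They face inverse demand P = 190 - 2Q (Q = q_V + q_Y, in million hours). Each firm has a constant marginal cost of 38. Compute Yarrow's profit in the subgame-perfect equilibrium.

Solve by backward induction. Given q_V, the follower Yarrow maximises π_Y = (190 - 2q_V - 2q_Y)q_Y - 38q_Y.
Follower FOC: 152 - 2q_V - 4q_Y = 0, so q_Y(q_V) = (152 - 2q_V)/4.
The leader anticipates this reaction. Substituting into P = 190 - 2Q gives P = 114 - q_V, so π_V = (114 - q_V)q_V - 38q_V.
Maximising: ∂π_V/∂q_V = 76 - 2q_V = 0, giving q_V = 38.
Then q_Y = (152 - 2·38)/4 = 19.
Price P = 190 - 2·57 = 76.
Yarrow's profit: (76 - 38)·19 = 722.

722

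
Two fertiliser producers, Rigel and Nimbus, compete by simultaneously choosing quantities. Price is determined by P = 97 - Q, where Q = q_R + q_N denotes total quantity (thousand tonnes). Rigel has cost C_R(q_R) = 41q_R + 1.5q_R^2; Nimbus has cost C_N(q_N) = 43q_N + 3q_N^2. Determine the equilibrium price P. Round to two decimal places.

Rigel's profit: π_R = (97 - Q)q_R - (41q_R + (3/2)q_R²). Setting ∂π_R/∂q_R = 0: 56 - 5q_R - (q_N) = 0.
Nimbus's first-order condition: 54 - 8q_N - (q_R) = 0.
So q_R = (56 - q_N)/5 and q_N = (54 - q_R)/8.
Substituting one into the other gives q_R = 394/39 and q_N = 214/39.
Total output Q = 608/39, so price P = 97 - 608/39 = 81.4103.

81.41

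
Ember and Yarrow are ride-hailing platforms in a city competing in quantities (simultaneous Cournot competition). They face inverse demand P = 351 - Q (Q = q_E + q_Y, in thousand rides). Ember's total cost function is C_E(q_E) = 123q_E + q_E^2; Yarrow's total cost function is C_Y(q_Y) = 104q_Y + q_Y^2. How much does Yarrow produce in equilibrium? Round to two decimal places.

Ember's profit: π_E = (351 - Q)q_E - (123q_E + q_E²). Setting ∂π_E/∂q_E = 0: 228 - 4q_E - (q_Y) = 0.
Yarrow's profit: π_Y = (351 - Q)q_Y - (104q_Y + q_Y²). Setting ∂π_Y/∂q_Y = 0: 247 - 4q_Y - (q_E) = 0.
Rearranging gives the reaction functions q_E = (228 - q_Y)/4 and q_Y = (247 - q_E)/4.
Solving the pair: q_E = 133/3, q_Y = 152/3.

50.67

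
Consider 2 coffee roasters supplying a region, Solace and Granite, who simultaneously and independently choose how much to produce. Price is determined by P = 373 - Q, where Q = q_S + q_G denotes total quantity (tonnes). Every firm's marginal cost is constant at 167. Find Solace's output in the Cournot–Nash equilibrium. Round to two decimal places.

68.67

Each firm earns π_i = (373 - Q)q_i - 167q_i.
Setting ∂π_i/∂q_i = 0 with rivals' quantities fixed: 206 - 2q_i - q_j = 0.
By symmetry each firm produces the same amount; substituting q_j = q_i yields q_i = 206/3.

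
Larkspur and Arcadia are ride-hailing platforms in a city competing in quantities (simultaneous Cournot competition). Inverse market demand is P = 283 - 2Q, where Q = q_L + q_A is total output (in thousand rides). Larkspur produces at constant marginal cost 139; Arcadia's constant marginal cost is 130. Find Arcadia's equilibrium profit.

Larkspur's profit: π_L = (283 - 2Q)q_L - (139q_L). Setting ∂π_L/∂q_L = 0: 144 - 4q_L - 2(q_A) = 0.
Arcadia's first-order condition: 153 - 4q_A - 2(q_L) = 0.
So q_L = (144 - 2q_A)/4 and q_A = (153 - 2q_L)/4.
Substituting one into the other gives q_L = 45/2 and q_A = 27.
Price P = 283 - 2·(99/2) = 184.
Arcadia's profit: (184 - 130)·27 = 1458.

1458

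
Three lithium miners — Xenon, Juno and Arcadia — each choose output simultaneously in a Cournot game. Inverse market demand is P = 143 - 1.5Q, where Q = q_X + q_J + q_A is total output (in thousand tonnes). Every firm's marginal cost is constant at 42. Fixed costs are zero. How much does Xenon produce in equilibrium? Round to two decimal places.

16.83

A representative firm's profit is π_i = q_i(143 - 1.5Q) - 42q_i.
Setting ∂π_i/∂q_i = 0 with rivals' quantities fixed: 101 - 3q_i - (3/2)·Σ_{j≠i} q_j = 0.
With identical firms every q_j equals q_i, so Σ_{j≠i} q_j = 2q_i and 101 = 6q_i, giving q_i = 101/6.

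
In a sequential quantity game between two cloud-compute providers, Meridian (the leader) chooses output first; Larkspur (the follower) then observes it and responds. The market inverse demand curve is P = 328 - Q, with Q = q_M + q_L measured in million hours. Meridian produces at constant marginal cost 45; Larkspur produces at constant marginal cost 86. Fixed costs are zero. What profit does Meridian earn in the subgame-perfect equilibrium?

13122

The follower Larkspur best-responds to any q_M: π_L = (328 - Q)q_L - 86q_L.
Setting the follower's marginal profit to zero, 242 - q_M - 2q_L = 0, i.e. q_L = (242 - q_M)/2.
Meridian substitutes q_L(q_M) into its own profit: π_M = q_M(328 - q_M - (242 - q_M)/2) - 45q_M = (207 - (1/2)q_M)q_M - 45q_M.
Leader FOC: 162 - q_M = 0, so q_M = 162.
Then q_L = (242 - 162)/2 = 40.
Price P = 328 - 202 = 126.
Meridian's profit: (126 - 45)·162 = 13122.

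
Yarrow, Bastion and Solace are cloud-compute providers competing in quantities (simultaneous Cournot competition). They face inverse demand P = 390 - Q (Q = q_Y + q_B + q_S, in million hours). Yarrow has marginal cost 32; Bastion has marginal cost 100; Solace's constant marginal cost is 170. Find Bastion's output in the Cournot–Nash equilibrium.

Yarrow's profit: π_Y = (390 - Q)q_Y - (32q_Y). Setting ∂π_Y/∂q_Y = 0: 358 - 2q_Y - (q_B + q_S) = 0.
Bastion's first-order condition: 290 - 2q_B - (q_Y + q_S) = 0.
Solace's first-order condition: 220 - 2q_S - (q_Y + q_B) = 0.
Summing all 3 equations gives 868 − 4Q = 0, hence Q = 217.
Back-substituting: q_Y = (358 − 217) = 141, q_B = (290 − 217) = 73, q_S = (220 − 217) = 3.

73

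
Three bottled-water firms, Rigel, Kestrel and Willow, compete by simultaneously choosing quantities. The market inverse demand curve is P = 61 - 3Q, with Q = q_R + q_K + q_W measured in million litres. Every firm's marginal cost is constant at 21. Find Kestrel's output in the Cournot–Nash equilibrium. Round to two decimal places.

3.33

Each firm earns π_i = (61 - 3Q)q_i - 21q_i.
First-order condition (treating rivals' output as given): 40 - 6q_i - 3·Σ_{j≠i} q_j = 0.
With identical firms every q_j equals q_i, so Σ_{j≠i} q_j = 2q_i and 40 = 12q_i, giving q_i = 10/3.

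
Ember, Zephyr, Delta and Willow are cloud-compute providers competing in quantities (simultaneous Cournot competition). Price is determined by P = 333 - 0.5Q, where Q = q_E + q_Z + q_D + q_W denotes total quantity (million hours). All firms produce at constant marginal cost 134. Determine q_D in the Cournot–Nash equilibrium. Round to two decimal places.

79.60

Each firm earns π_i = (333 - 0.5Q)q_i - 134q_i.
First-order condition (treating rivals' output as given): 199 - q_i - (1/2)·Σ_{j≠i} q_j = 0.
With identical firms every q_j equals q_i, so Σ_{j≠i} q_j = 3q_i and 199 = (5/2)q_i, giving q_i = 398/5.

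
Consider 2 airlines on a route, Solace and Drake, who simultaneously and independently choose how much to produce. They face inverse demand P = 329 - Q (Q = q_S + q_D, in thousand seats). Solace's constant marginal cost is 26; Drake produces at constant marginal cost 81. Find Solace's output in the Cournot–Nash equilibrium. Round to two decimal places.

119.33

Solace's profit: π_S = (329 - Q)q_S - (26q_S). Setting ∂π_S/∂q_S = 0: 303 - 2q_S - (q_D) = 0.
Drake's profit: π_D = (329 - Q)q_D - (81q_D). Setting ∂π_D/∂q_D = 0: 248 - 2q_D - (q_S) = 0.
Rearranging gives the reaction functions q_S = (303 - q_D)/2 and q_D = (248 - q_S)/2.
Solving the pair: q_S = 358/3, q_D = 193/3.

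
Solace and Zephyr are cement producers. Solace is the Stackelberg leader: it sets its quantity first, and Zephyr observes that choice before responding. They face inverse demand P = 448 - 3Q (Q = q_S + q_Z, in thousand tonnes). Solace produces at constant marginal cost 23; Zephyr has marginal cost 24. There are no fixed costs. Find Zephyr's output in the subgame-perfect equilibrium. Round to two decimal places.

The follower Zephyr best-responds to any q_S: π_Z = (448 - 3Q)q_Z - 24q_Z.
Setting the follower's marginal profit to zero, 424 - 3q_S - 6q_Z = 0, i.e. q_Z = (424 - 3q_S)/6.
The leader anticipates this reaction. Substituting into P = 448 - 3Q gives P = 236 - (3/2)q_S, so π_S = (236 - (3/2)q_S)q_S - 23q_S.
The leader's first-order condition 213 - 3q_S = 0 yields q_S = 71.
Then q_Z = (424 - 3·71)/6 = 211/6.

35.17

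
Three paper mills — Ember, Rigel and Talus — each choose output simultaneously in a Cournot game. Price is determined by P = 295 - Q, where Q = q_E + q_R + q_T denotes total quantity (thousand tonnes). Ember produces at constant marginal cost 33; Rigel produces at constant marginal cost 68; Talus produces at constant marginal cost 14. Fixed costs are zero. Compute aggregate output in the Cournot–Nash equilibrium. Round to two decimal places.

Ember's profit: π_E = (295 - Q)q_E - (33q_E). Setting ∂π_E/∂q_E = 0: 262 - 2q_E - (q_R + q_T) = 0.
Rigel's profit: π_R = (295 - Q)q_R - (68q_R). Setting ∂π_R/∂q_R = 0: 227 - 2q_R - (q_E + q_T) = 0.
Talus's profit: π_T = (295 - Q)q_T - (14q_T). Setting ∂π_T/∂q_T = 0: 281 - 2q_T - (q_E + q_R) = 0.
Adding the 3 conditions: 770 − 2Q − 2Q = 0, i.e. Q = 385/2.
Back-substituting: q_E = (262 − 385/2) = 139/2, q_R = (227 − 385/2) = 69/2, q_T = (281 − 385/2) = 177/2.
Total output Q = 139/2 + 69/2 + 177/2 = 385/2.

192.50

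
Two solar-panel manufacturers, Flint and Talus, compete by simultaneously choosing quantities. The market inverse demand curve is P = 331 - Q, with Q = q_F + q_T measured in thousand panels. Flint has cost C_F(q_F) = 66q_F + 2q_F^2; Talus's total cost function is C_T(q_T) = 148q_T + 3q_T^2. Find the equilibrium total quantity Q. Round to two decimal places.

58.94

Flint's profit: π_F = (331 - Q)q_F - (66q_F + 2q_F²). Setting ∂π_F/∂q_F = 0: 265 - 6q_F - (q_T) = 0.
Talus's profit: π_T = (331 - Q)q_T - (148q_T + 3q_T²). Setting ∂π_T/∂q_T = 0: 183 - 8q_T - (q_F) = 0.
So q_F = (265 - q_T)/6 and q_T = (183 - q_F)/8.
Solving the pair: q_F = 1937/47, q_T = 833/47.
Total output Q = 1937/47 + 833/47 = 58.9362.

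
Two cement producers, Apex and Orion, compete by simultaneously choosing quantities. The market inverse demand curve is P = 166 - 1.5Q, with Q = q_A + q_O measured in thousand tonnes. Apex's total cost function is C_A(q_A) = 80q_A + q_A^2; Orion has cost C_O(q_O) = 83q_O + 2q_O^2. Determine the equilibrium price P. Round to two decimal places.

131.03

Apex's profit: π_A = (166 - 1.5Q)q_A - (80q_A + q_A²). Setting ∂π_A/∂q_A = 0: 86 - 5q_A - (3/2)(q_O) = 0.
Orion's profit: π_O = (166 - 1.5Q)q_O - (83q_O + 2q_O²). Setting ∂π_O/∂q_O = 0: 83 - 7q_O - (3/2)(q_A) = 0.
Best responses: q_A = (86 - (3/2)q_O)/5, q_O = (83 - (3/2)q_A)/7.
Substituting one into the other gives q_A = 1910/131 and q_O = 1144/131.
Total output Q = 23.3130, so price P = 166 - (3/2)·23.3130 = 131.0305.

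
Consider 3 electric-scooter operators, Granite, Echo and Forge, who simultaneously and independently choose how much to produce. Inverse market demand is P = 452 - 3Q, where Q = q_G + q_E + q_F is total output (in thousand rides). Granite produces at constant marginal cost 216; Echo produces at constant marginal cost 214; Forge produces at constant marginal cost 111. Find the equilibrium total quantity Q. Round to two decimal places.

Granite's profit: π_G = (452 - 3Q)q_G - (216q_G). Setting ∂π_G/∂q_G = 0: 236 - 6q_G - 3(q_E + q_F) = 0.
Echo's first-order condition: 238 - 6q_E - 3(q_G + q_F) = 0.
Forge's first-order condition: 341 - 6q_F - 3(q_G + q_E) = 0.
Summing all 3 equations gives 815 − 12Q = 0, hence Q = 815/12.
Back-substituting: q_G = (236 − 815/4)/3 = 43/4, q_E = (238 − 815/4)/3 = 137/12, q_F = (341 − 815/4)/3 = 183/4.
Total output Q = 43/4 + 137/12 + 183/4 = 815/12.

67.92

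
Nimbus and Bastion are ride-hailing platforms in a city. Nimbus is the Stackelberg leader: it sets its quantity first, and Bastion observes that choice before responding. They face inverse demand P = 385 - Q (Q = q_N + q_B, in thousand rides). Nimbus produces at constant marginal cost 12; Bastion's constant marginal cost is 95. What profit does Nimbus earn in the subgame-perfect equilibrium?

25992

The follower Bastion best-responds to any q_N: π_B = (385 - Q)q_B - 95q_B.
∂π_B/∂q_B = 290 - q_N - 2q_B = 0 gives the reaction function q_B = (290 - q_N)/2.
Nimbus substitutes q_B(q_N) into its own profit: π_N = q_N(385 - q_N - (290 - q_N)/2) - 12q_N = (240 - (1/2)q_N)q_N - 12q_N.
The leader's first-order condition 228 - q_N = 0 yields q_N = 228.
Then q_B = (290 - 228)/2 = 31.
Price P = 385 - 259 = 126.
Nimbus's profit: (126 - 12)·228 = 25992.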